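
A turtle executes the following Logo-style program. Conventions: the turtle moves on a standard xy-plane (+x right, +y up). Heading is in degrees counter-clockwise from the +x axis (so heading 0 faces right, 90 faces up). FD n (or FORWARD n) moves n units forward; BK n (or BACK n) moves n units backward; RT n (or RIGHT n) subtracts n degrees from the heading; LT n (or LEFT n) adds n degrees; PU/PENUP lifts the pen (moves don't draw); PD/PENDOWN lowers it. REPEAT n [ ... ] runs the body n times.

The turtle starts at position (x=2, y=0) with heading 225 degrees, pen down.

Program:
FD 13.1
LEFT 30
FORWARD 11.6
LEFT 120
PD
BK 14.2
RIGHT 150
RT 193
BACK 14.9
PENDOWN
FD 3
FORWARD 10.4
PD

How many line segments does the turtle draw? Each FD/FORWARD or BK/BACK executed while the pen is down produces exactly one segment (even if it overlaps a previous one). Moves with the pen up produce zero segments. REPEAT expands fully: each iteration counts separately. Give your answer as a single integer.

Answer: 6

Derivation:
Executing turtle program step by step:
Start: pos=(2,0), heading=225, pen down
FD 13.1: (2,0) -> (-7.263,-9.263) [heading=225, draw]
LT 30: heading 225 -> 255
FD 11.6: (-7.263,-9.263) -> (-10.265,-20.468) [heading=255, draw]
LT 120: heading 255 -> 15
PD: pen down
BK 14.2: (-10.265,-20.468) -> (-23.982,-24.143) [heading=15, draw]
RT 150: heading 15 -> 225
RT 193: heading 225 -> 32
BK 14.9: (-23.982,-24.143) -> (-36.617,-32.039) [heading=32, draw]
PD: pen down
FD 3: (-36.617,-32.039) -> (-34.073,-30.449) [heading=32, draw]
FD 10.4: (-34.073,-30.449) -> (-25.254,-24.938) [heading=32, draw]
PD: pen down
Final: pos=(-25.254,-24.938), heading=32, 6 segment(s) drawn
Segments drawn: 6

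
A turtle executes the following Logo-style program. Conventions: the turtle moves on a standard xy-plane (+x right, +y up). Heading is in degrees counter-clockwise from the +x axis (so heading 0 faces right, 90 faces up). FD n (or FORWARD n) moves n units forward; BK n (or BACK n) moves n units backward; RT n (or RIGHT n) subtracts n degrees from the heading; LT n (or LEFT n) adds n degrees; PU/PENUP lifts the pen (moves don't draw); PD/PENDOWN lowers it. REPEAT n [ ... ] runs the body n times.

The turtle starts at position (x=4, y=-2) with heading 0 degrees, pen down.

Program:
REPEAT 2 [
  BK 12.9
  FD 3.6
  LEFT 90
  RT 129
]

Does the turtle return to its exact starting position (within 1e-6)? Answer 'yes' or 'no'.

Answer: no

Derivation:
Executing turtle program step by step:
Start: pos=(4,-2), heading=0, pen down
REPEAT 2 [
  -- iteration 1/2 --
  BK 12.9: (4,-2) -> (-8.9,-2) [heading=0, draw]
  FD 3.6: (-8.9,-2) -> (-5.3,-2) [heading=0, draw]
  LT 90: heading 0 -> 90
  RT 129: heading 90 -> 321
  -- iteration 2/2 --
  BK 12.9: (-5.3,-2) -> (-15.325,6.118) [heading=321, draw]
  FD 3.6: (-15.325,6.118) -> (-12.527,3.853) [heading=321, draw]
  LT 90: heading 321 -> 51
  RT 129: heading 51 -> 282
]
Final: pos=(-12.527,3.853), heading=282, 4 segment(s) drawn

Start position: (4, -2)
Final position: (-12.527, 3.853)
Distance = 17.533; >= 1e-6 -> NOT closed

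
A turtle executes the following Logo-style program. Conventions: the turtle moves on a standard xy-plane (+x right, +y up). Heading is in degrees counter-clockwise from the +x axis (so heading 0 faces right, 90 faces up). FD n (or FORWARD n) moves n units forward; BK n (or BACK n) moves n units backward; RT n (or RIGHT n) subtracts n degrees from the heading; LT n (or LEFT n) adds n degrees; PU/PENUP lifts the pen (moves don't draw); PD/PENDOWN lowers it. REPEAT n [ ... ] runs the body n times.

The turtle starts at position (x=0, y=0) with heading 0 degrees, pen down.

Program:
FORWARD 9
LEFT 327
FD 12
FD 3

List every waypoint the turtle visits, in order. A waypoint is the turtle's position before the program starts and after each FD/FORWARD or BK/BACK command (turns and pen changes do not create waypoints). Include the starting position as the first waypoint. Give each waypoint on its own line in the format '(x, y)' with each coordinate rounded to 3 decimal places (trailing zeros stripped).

Answer: (0, 0)
(9, 0)
(19.064, -6.536)
(21.58, -8.17)

Derivation:
Executing turtle program step by step:
Start: pos=(0,0), heading=0, pen down
FD 9: (0,0) -> (9,0) [heading=0, draw]
LT 327: heading 0 -> 327
FD 12: (9,0) -> (19.064,-6.536) [heading=327, draw]
FD 3: (19.064,-6.536) -> (21.58,-8.17) [heading=327, draw]
Final: pos=(21.58,-8.17), heading=327, 3 segment(s) drawn
Waypoints (4 total):
(0, 0)
(9, 0)
(19.064, -6.536)
(21.58, -8.17)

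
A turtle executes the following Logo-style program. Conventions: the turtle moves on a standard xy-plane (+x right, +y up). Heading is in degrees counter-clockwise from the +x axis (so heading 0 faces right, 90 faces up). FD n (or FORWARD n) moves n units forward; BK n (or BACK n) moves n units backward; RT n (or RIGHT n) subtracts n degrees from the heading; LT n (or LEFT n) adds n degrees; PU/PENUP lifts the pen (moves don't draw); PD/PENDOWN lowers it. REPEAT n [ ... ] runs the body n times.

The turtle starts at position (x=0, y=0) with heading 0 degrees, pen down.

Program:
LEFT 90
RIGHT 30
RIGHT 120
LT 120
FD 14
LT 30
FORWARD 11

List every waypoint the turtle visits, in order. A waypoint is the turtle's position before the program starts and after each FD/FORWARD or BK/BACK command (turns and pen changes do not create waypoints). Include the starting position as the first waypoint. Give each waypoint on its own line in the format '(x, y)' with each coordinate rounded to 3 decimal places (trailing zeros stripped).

Answer: (0, 0)
(7, 12.124)
(7, 23.124)

Derivation:
Executing turtle program step by step:
Start: pos=(0,0), heading=0, pen down
LT 90: heading 0 -> 90
RT 30: heading 90 -> 60
RT 120: heading 60 -> 300
LT 120: heading 300 -> 60
FD 14: (0,0) -> (7,12.124) [heading=60, draw]
LT 30: heading 60 -> 90
FD 11: (7,12.124) -> (7,23.124) [heading=90, draw]
Final: pos=(7,23.124), heading=90, 2 segment(s) drawn
Waypoints (3 total):
(0, 0)
(7, 12.124)
(7, 23.124)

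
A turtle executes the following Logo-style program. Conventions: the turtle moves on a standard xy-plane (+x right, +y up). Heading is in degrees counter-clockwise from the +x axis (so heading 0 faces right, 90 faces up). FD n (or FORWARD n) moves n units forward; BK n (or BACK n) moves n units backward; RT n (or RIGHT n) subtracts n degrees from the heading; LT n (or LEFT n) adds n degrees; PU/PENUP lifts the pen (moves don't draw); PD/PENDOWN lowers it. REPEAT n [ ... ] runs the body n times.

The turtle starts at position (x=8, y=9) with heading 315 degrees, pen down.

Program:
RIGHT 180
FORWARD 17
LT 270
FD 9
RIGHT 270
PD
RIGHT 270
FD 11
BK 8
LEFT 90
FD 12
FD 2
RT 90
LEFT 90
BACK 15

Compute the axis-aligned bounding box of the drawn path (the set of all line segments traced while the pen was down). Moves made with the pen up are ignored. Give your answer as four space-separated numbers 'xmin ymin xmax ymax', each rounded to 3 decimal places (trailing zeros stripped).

Answer: -5.435 9 10.121 27.385

Derivation:
Executing turtle program step by step:
Start: pos=(8,9), heading=315, pen down
RT 180: heading 315 -> 135
FD 17: (8,9) -> (-4.021,21.021) [heading=135, draw]
LT 270: heading 135 -> 45
FD 9: (-4.021,21.021) -> (2.343,27.385) [heading=45, draw]
RT 270: heading 45 -> 135
PD: pen down
RT 270: heading 135 -> 225
FD 11: (2.343,27.385) -> (-5.435,19.607) [heading=225, draw]
BK 8: (-5.435,19.607) -> (0.222,25.263) [heading=225, draw]
LT 90: heading 225 -> 315
FD 12: (0.222,25.263) -> (8.707,16.778) [heading=315, draw]
FD 2: (8.707,16.778) -> (10.121,15.364) [heading=315, draw]
RT 90: heading 315 -> 225
LT 90: heading 225 -> 315
BK 15: (10.121,15.364) -> (-0.485,25.971) [heading=315, draw]
Final: pos=(-0.485,25.971), heading=315, 7 segment(s) drawn

Segment endpoints: x in {-5.435, -4.021, -0.485, 0.222, 2.343, 8, 8.707, 10.121}, y in {9, 15.364, 16.778, 19.607, 21.021, 25.263, 25.971, 27.385}
xmin=-5.435, ymin=9, xmax=10.121, ymax=27.385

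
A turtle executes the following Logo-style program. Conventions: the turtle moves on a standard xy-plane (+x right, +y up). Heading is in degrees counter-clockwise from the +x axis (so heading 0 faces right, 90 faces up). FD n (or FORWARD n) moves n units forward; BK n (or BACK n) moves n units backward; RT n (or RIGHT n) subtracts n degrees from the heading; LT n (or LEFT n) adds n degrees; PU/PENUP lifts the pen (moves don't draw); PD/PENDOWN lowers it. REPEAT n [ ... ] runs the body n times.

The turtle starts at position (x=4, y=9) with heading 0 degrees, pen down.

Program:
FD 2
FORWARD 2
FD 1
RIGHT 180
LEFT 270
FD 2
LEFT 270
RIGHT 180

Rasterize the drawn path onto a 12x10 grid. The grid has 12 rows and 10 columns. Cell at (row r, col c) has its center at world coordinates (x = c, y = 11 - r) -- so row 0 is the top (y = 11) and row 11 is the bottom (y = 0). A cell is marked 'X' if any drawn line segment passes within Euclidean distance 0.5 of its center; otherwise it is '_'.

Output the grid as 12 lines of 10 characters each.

Segment 0: (4,9) -> (6,9)
Segment 1: (6,9) -> (8,9)
Segment 2: (8,9) -> (9,9)
Segment 3: (9,9) -> (9,11)

Answer: _________X
_________X
____XXXXXX
__________
__________
__________
__________
__________
__________
__________
__________
__________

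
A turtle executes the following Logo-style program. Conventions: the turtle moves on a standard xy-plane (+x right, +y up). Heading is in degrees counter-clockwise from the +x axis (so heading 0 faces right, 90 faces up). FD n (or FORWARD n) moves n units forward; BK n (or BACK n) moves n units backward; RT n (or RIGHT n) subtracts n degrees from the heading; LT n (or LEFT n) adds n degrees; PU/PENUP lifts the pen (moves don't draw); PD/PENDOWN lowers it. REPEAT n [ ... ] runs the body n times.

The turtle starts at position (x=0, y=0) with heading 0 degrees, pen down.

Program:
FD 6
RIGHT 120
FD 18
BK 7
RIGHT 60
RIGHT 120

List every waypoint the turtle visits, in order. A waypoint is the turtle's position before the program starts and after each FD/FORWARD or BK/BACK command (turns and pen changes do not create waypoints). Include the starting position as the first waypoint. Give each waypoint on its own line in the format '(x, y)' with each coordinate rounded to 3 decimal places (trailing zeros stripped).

Executing turtle program step by step:
Start: pos=(0,0), heading=0, pen down
FD 6: (0,0) -> (6,0) [heading=0, draw]
RT 120: heading 0 -> 240
FD 18: (6,0) -> (-3,-15.588) [heading=240, draw]
BK 7: (-3,-15.588) -> (0.5,-9.526) [heading=240, draw]
RT 60: heading 240 -> 180
RT 120: heading 180 -> 60
Final: pos=(0.5,-9.526), heading=60, 3 segment(s) drawn
Waypoints (4 total):
(0, 0)
(6, 0)
(-3, -15.588)
(0.5, -9.526)

Answer: (0, 0)
(6, 0)
(-3, -15.588)
(0.5, -9.526)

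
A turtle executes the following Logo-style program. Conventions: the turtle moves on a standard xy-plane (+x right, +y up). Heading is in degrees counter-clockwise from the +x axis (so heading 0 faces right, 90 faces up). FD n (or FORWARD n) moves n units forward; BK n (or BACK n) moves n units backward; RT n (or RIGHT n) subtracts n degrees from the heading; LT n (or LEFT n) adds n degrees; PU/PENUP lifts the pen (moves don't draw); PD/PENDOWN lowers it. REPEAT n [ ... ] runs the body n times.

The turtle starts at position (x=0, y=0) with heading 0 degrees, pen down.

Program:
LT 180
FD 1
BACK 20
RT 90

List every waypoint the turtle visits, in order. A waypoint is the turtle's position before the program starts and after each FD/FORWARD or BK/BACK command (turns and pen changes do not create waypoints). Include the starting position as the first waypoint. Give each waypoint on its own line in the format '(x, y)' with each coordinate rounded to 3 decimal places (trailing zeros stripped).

Answer: (0, 0)
(-1, 0)
(19, 0)

Derivation:
Executing turtle program step by step:
Start: pos=(0,0), heading=0, pen down
LT 180: heading 0 -> 180
FD 1: (0,0) -> (-1,0) [heading=180, draw]
BK 20: (-1,0) -> (19,0) [heading=180, draw]
RT 90: heading 180 -> 90
Final: pos=(19,0), heading=90, 2 segment(s) drawn
Waypoints (3 total):
(0, 0)
(-1, 0)
(19, 0)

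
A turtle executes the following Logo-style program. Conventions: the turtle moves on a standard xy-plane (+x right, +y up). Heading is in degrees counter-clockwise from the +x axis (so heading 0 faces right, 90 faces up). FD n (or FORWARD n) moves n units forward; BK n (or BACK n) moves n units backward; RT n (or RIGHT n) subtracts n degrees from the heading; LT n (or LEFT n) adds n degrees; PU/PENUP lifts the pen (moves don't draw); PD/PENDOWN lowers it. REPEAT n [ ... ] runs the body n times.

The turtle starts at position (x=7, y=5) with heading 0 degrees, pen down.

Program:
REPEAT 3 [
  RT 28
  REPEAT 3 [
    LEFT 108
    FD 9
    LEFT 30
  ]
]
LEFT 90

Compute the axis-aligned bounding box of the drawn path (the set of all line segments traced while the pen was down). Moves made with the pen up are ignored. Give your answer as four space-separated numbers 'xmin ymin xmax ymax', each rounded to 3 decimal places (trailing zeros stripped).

Executing turtle program step by step:
Start: pos=(7,5), heading=0, pen down
REPEAT 3 [
  -- iteration 1/3 --
  RT 28: heading 0 -> 332
  REPEAT 3 [
    -- iteration 1/3 --
    LT 108: heading 332 -> 80
    FD 9: (7,5) -> (8.563,13.863) [heading=80, draw]
    LT 30: heading 80 -> 110
    -- iteration 2/3 --
    LT 108: heading 110 -> 218
    FD 9: (8.563,13.863) -> (1.471,8.322) [heading=218, draw]
    LT 30: heading 218 -> 248
    -- iteration 3/3 --
    LT 108: heading 248 -> 356
    FD 9: (1.471,8.322) -> (10.449,7.695) [heading=356, draw]
    LT 30: heading 356 -> 26
  ]
  -- iteration 2/3 --
  RT 28: heading 26 -> 358
  REPEAT 3 [
    -- iteration 1/3 --
    LT 108: heading 358 -> 106
    FD 9: (10.449,7.695) -> (7.968,16.346) [heading=106, draw]
    LT 30: heading 106 -> 136
    -- iteration 2/3 --
    LT 108: heading 136 -> 244
    FD 9: (7.968,16.346) -> (4.023,8.257) [heading=244, draw]
    LT 30: heading 244 -> 274
    -- iteration 3/3 --
    LT 108: heading 274 -> 22
    FD 9: (4.023,8.257) -> (12.367,11.628) [heading=22, draw]
    LT 30: heading 22 -> 52
  ]
  -- iteration 3/3 --
  RT 28: heading 52 -> 24
  REPEAT 3 [
    -- iteration 1/3 --
    LT 108: heading 24 -> 132
    FD 9: (12.367,11.628) -> (6.345,18.316) [heading=132, draw]
    LT 30: heading 132 -> 162
    -- iteration 2/3 --
    LT 108: heading 162 -> 270
    FD 9: (6.345,18.316) -> (6.345,9.316) [heading=270, draw]
    LT 30: heading 270 -> 300
    -- iteration 3/3 --
    LT 108: heading 300 -> 48
    FD 9: (6.345,9.316) -> (12.367,16.005) [heading=48, draw]
    LT 30: heading 48 -> 78
  ]
]
LT 90: heading 78 -> 168
Final: pos=(12.367,16.005), heading=168, 9 segment(s) drawn

Segment endpoints: x in {1.471, 4.023, 6.345, 6.345, 7, 7.968, 8.563, 10.449, 12.367, 12.367}, y in {5, 7.695, 8.257, 8.322, 9.316, 11.628, 13.863, 16.005, 16.346, 18.316}
xmin=1.471, ymin=5, xmax=12.367, ymax=18.316

Answer: 1.471 5 12.367 18.316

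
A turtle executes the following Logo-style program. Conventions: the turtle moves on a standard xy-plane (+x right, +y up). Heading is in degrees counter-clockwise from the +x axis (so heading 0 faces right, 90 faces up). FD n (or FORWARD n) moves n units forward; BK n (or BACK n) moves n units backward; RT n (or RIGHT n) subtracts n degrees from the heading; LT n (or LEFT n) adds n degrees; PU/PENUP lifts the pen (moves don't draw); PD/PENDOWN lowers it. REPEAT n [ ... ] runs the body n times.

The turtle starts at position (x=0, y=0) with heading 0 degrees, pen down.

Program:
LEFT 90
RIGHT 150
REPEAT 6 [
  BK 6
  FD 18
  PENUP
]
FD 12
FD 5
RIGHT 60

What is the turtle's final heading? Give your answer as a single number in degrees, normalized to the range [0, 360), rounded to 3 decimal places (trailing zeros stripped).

Executing turtle program step by step:
Start: pos=(0,0), heading=0, pen down
LT 90: heading 0 -> 90
RT 150: heading 90 -> 300
REPEAT 6 [
  -- iteration 1/6 --
  BK 6: (0,0) -> (-3,5.196) [heading=300, draw]
  FD 18: (-3,5.196) -> (6,-10.392) [heading=300, draw]
  PU: pen up
  -- iteration 2/6 --
  BK 6: (6,-10.392) -> (3,-5.196) [heading=300, move]
  FD 18: (3,-5.196) -> (12,-20.785) [heading=300, move]
  PU: pen up
  -- iteration 3/6 --
  BK 6: (12,-20.785) -> (9,-15.588) [heading=300, move]
  FD 18: (9,-15.588) -> (18,-31.177) [heading=300, move]
  PU: pen up
  -- iteration 4/6 --
  BK 6: (18,-31.177) -> (15,-25.981) [heading=300, move]
  FD 18: (15,-25.981) -> (24,-41.569) [heading=300, move]
  PU: pen up
  -- iteration 5/6 --
  BK 6: (24,-41.569) -> (21,-36.373) [heading=300, move]
  FD 18: (21,-36.373) -> (30,-51.962) [heading=300, move]
  PU: pen up
  -- iteration 6/6 --
  BK 6: (30,-51.962) -> (27,-46.765) [heading=300, move]
  FD 18: (27,-46.765) -> (36,-62.354) [heading=300, move]
  PU: pen up
]
FD 12: (36,-62.354) -> (42,-72.746) [heading=300, move]
FD 5: (42,-72.746) -> (44.5,-77.076) [heading=300, move]
RT 60: heading 300 -> 240
Final: pos=(44.5,-77.076), heading=240, 2 segment(s) drawn

Answer: 240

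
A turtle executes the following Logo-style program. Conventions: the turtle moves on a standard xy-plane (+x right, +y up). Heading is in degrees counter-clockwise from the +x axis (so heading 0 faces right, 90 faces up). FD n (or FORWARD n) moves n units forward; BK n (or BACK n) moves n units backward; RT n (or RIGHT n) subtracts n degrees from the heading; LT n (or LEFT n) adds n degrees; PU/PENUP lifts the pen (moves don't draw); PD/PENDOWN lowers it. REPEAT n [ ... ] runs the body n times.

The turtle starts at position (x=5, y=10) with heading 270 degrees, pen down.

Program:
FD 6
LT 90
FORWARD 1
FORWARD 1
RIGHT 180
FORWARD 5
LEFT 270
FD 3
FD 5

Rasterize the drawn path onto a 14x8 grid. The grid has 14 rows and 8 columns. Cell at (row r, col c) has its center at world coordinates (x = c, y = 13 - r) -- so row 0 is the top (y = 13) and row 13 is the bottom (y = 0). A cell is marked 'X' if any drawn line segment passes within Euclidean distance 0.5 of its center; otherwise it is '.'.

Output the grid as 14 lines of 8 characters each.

Answer: ........
..X.....
..X.....
..X..X..
..X..X..
..X..X..
..X..X..
..X..X..
..X..X..
..XXXXXX
........
........
........
........

Derivation:
Segment 0: (5,10) -> (5,4)
Segment 1: (5,4) -> (6,4)
Segment 2: (6,4) -> (7,4)
Segment 3: (7,4) -> (2,4)
Segment 4: (2,4) -> (2,7)
Segment 5: (2,7) -> (2,12)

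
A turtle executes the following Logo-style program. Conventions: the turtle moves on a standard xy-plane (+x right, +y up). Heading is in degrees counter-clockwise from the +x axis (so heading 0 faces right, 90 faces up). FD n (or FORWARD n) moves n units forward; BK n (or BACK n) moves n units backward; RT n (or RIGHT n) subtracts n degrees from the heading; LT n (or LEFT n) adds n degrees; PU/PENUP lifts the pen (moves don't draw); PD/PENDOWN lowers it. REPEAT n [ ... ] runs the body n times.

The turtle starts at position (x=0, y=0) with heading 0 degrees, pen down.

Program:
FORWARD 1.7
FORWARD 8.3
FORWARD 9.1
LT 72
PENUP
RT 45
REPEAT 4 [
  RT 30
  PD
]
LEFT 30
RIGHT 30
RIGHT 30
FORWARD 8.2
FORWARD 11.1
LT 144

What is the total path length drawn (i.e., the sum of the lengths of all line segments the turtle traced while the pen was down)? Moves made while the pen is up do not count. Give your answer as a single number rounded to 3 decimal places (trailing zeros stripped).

Executing turtle program step by step:
Start: pos=(0,0), heading=0, pen down
FD 1.7: (0,0) -> (1.7,0) [heading=0, draw]
FD 8.3: (1.7,0) -> (10,0) [heading=0, draw]
FD 9.1: (10,0) -> (19.1,0) [heading=0, draw]
LT 72: heading 0 -> 72
PU: pen up
RT 45: heading 72 -> 27
REPEAT 4 [
  -- iteration 1/4 --
  RT 30: heading 27 -> 357
  PD: pen down
  -- iteration 2/4 --
  RT 30: heading 357 -> 327
  PD: pen down
  -- iteration 3/4 --
  RT 30: heading 327 -> 297
  PD: pen down
  -- iteration 4/4 --
  RT 30: heading 297 -> 267
  PD: pen down
]
LT 30: heading 267 -> 297
RT 30: heading 297 -> 267
RT 30: heading 267 -> 237
FD 8.2: (19.1,0) -> (14.634,-6.877) [heading=237, draw]
FD 11.1: (14.634,-6.877) -> (8.588,-16.186) [heading=237, draw]
LT 144: heading 237 -> 21
Final: pos=(8.588,-16.186), heading=21, 5 segment(s) drawn

Segment lengths:
  seg 1: (0,0) -> (1.7,0), length = 1.7
  seg 2: (1.7,0) -> (10,0), length = 8.3
  seg 3: (10,0) -> (19.1,0), length = 9.1
  seg 4: (19.1,0) -> (14.634,-6.877), length = 8.2
  seg 5: (14.634,-6.877) -> (8.588,-16.186), length = 11.1
Total = 38.4

Answer: 38.4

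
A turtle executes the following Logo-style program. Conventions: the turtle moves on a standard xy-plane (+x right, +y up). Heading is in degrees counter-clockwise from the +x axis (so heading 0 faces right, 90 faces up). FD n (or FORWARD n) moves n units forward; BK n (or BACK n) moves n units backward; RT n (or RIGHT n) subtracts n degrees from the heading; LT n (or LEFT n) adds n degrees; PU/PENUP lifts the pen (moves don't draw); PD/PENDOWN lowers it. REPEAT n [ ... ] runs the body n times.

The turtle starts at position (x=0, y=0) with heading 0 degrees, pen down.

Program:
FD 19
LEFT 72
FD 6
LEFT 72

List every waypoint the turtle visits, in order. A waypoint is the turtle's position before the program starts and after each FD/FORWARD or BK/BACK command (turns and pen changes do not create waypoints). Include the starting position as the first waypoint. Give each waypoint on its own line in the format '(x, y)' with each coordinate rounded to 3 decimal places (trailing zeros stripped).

Executing turtle program step by step:
Start: pos=(0,0), heading=0, pen down
FD 19: (0,0) -> (19,0) [heading=0, draw]
LT 72: heading 0 -> 72
FD 6: (19,0) -> (20.854,5.706) [heading=72, draw]
LT 72: heading 72 -> 144
Final: pos=(20.854,5.706), heading=144, 2 segment(s) drawn
Waypoints (3 total):
(0, 0)
(19, 0)
(20.854, 5.706)

Answer: (0, 0)
(19, 0)
(20.854, 5.706)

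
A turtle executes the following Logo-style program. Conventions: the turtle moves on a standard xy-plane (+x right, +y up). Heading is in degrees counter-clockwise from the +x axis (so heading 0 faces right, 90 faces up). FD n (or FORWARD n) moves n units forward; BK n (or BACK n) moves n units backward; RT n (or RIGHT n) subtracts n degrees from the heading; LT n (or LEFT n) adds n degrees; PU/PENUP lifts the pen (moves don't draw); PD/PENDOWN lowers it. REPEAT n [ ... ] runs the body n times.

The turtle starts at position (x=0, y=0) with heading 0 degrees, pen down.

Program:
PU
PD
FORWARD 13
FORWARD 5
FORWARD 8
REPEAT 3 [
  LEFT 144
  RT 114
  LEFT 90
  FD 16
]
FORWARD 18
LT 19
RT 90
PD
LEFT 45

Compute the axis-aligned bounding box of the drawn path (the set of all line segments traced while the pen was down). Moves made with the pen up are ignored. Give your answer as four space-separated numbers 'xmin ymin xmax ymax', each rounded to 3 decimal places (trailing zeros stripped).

Answer: 0 0 44 13.856

Derivation:
Executing turtle program step by step:
Start: pos=(0,0), heading=0, pen down
PU: pen up
PD: pen down
FD 13: (0,0) -> (13,0) [heading=0, draw]
FD 5: (13,0) -> (18,0) [heading=0, draw]
FD 8: (18,0) -> (26,0) [heading=0, draw]
REPEAT 3 [
  -- iteration 1/3 --
  LT 144: heading 0 -> 144
  RT 114: heading 144 -> 30
  LT 90: heading 30 -> 120
  FD 16: (26,0) -> (18,13.856) [heading=120, draw]
  -- iteration 2/3 --
  LT 144: heading 120 -> 264
  RT 114: heading 264 -> 150
  LT 90: heading 150 -> 240
  FD 16: (18,13.856) -> (10,0) [heading=240, draw]
  -- iteration 3/3 --
  LT 144: heading 240 -> 24
  RT 114: heading 24 -> 270
  LT 90: heading 270 -> 0
  FD 16: (10,0) -> (26,0) [heading=0, draw]
]
FD 18: (26,0) -> (44,0) [heading=0, draw]
LT 19: heading 0 -> 19
RT 90: heading 19 -> 289
PD: pen down
LT 45: heading 289 -> 334
Final: pos=(44,0), heading=334, 7 segment(s) drawn

Segment endpoints: x in {0, 10, 13, 18, 18, 26, 26, 44}, y in {0, 0, 0, 0, 13.856}
xmin=0, ymin=0, xmax=44, ymax=13.856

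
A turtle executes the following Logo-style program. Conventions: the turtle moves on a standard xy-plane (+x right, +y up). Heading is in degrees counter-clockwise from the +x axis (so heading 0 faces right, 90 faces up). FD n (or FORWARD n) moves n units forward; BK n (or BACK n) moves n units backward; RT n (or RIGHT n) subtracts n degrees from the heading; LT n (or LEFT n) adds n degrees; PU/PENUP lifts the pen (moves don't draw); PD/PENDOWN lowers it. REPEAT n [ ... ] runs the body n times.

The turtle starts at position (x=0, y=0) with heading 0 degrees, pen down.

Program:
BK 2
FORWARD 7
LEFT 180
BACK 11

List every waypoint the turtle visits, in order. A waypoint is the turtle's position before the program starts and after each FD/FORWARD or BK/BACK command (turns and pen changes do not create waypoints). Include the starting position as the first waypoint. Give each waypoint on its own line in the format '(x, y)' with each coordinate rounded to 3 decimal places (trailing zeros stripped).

Executing turtle program step by step:
Start: pos=(0,0), heading=0, pen down
BK 2: (0,0) -> (-2,0) [heading=0, draw]
FD 7: (-2,0) -> (5,0) [heading=0, draw]
LT 180: heading 0 -> 180
BK 11: (5,0) -> (16,0) [heading=180, draw]
Final: pos=(16,0), heading=180, 3 segment(s) drawn
Waypoints (4 total):
(0, 0)
(-2, 0)
(5, 0)
(16, 0)

Answer: (0, 0)
(-2, 0)
(5, 0)
(16, 0)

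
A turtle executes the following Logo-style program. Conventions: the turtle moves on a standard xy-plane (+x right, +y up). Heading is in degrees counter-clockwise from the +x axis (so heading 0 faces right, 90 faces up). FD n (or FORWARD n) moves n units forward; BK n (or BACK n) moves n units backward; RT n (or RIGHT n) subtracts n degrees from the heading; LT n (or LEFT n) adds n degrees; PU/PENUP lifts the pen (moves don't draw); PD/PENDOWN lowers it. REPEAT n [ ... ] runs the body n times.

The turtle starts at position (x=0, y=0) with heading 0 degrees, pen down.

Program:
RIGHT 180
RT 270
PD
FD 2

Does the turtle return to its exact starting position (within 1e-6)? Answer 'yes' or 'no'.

Executing turtle program step by step:
Start: pos=(0,0), heading=0, pen down
RT 180: heading 0 -> 180
RT 270: heading 180 -> 270
PD: pen down
FD 2: (0,0) -> (0,-2) [heading=270, draw]
Final: pos=(0,-2), heading=270, 1 segment(s) drawn

Start position: (0, 0)
Final position: (0, -2)
Distance = 2; >= 1e-6 -> NOT closed

Answer: no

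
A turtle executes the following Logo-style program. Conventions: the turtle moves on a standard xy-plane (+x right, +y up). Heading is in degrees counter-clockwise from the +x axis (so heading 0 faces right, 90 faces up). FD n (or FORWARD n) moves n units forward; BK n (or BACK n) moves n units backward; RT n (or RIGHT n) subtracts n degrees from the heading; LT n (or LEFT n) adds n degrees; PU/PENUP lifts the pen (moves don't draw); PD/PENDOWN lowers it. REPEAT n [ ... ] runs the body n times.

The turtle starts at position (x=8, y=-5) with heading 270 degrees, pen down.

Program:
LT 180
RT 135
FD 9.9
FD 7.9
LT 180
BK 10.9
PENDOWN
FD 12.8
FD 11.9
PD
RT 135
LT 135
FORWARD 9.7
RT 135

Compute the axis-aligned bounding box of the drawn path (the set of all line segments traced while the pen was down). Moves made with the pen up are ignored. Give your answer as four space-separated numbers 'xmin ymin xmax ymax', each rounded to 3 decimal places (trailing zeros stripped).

Executing turtle program step by step:
Start: pos=(8,-5), heading=270, pen down
LT 180: heading 270 -> 90
RT 135: heading 90 -> 315
FD 9.9: (8,-5) -> (15,-12) [heading=315, draw]
FD 7.9: (15,-12) -> (20.587,-17.587) [heading=315, draw]
LT 180: heading 315 -> 135
BK 10.9: (20.587,-17.587) -> (28.294,-25.294) [heading=135, draw]
PD: pen down
FD 12.8: (28.294,-25.294) -> (19.243,-16.243) [heading=135, draw]
FD 11.9: (19.243,-16.243) -> (10.828,-7.828) [heading=135, draw]
PD: pen down
RT 135: heading 135 -> 0
LT 135: heading 0 -> 135
FD 9.7: (10.828,-7.828) -> (3.969,-0.969) [heading=135, draw]
RT 135: heading 135 -> 0
Final: pos=(3.969,-0.969), heading=0, 6 segment(s) drawn

Segment endpoints: x in {3.969, 8, 10.828, 15, 19.243, 20.587, 28.294}, y in {-25.294, -17.587, -16.243, -12, -7.828, -5, -0.969}
xmin=3.969, ymin=-25.294, xmax=28.294, ymax=-0.969

Answer: 3.969 -25.294 28.294 -0.969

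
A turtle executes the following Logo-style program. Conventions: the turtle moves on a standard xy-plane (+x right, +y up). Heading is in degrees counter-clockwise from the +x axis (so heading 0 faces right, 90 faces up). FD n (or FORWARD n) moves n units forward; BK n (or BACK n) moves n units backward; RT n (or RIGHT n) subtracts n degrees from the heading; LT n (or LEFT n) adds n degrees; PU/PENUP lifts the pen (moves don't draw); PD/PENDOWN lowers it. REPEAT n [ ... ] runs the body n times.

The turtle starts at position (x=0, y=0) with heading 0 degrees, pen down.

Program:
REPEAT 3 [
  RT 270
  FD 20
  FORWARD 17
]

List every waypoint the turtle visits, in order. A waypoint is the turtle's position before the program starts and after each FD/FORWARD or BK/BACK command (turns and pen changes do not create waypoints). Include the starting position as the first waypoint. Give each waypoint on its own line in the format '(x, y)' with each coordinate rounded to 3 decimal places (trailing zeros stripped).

Answer: (0, 0)
(0, 20)
(0, 37)
(-20, 37)
(-37, 37)
(-37, 17)
(-37, 0)

Derivation:
Executing turtle program step by step:
Start: pos=(0,0), heading=0, pen down
REPEAT 3 [
  -- iteration 1/3 --
  RT 270: heading 0 -> 90
  FD 20: (0,0) -> (0,20) [heading=90, draw]
  FD 17: (0,20) -> (0,37) [heading=90, draw]
  -- iteration 2/3 --
  RT 270: heading 90 -> 180
  FD 20: (0,37) -> (-20,37) [heading=180, draw]
  FD 17: (-20,37) -> (-37,37) [heading=180, draw]
  -- iteration 3/3 --
  RT 270: heading 180 -> 270
  FD 20: (-37,37) -> (-37,17) [heading=270, draw]
  FD 17: (-37,17) -> (-37,0) [heading=270, draw]
]
Final: pos=(-37,0), heading=270, 6 segment(s) drawn
Waypoints (7 total):
(0, 0)
(0, 20)
(0, 37)
(-20, 37)
(-37, 37)
(-37, 17)
(-37, 0)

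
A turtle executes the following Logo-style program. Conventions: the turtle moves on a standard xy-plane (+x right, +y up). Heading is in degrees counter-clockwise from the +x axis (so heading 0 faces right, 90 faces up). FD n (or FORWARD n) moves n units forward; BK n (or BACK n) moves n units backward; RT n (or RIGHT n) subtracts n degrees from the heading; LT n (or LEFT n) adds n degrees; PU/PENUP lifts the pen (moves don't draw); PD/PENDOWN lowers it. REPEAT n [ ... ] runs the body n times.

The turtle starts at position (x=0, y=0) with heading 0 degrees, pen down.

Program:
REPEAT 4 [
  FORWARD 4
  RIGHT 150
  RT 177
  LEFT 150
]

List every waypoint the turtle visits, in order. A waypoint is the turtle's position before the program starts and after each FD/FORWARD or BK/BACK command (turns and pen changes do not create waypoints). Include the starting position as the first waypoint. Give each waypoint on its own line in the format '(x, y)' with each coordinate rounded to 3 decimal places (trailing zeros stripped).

Executing turtle program step by step:
Start: pos=(0,0), heading=0, pen down
REPEAT 4 [
  -- iteration 1/4 --
  FD 4: (0,0) -> (4,0) [heading=0, draw]
  RT 150: heading 0 -> 210
  RT 177: heading 210 -> 33
  LT 150: heading 33 -> 183
  -- iteration 2/4 --
  FD 4: (4,0) -> (0.005,-0.209) [heading=183, draw]
  RT 150: heading 183 -> 33
  RT 177: heading 33 -> 216
  LT 150: heading 216 -> 6
  -- iteration 3/4 --
  FD 4: (0.005,-0.209) -> (3.984,0.209) [heading=6, draw]
  RT 150: heading 6 -> 216
  RT 177: heading 216 -> 39
  LT 150: heading 39 -> 189
  -- iteration 4/4 --
  FD 4: (3.984,0.209) -> (0.033,-0.417) [heading=189, draw]
  RT 150: heading 189 -> 39
  RT 177: heading 39 -> 222
  LT 150: heading 222 -> 12
]
Final: pos=(0.033,-0.417), heading=12, 4 segment(s) drawn
Waypoints (5 total):
(0, 0)
(4, 0)
(0.005, -0.209)
(3.984, 0.209)
(0.033, -0.417)

Answer: (0, 0)
(4, 0)
(0.005, -0.209)
(3.984, 0.209)
(0.033, -0.417)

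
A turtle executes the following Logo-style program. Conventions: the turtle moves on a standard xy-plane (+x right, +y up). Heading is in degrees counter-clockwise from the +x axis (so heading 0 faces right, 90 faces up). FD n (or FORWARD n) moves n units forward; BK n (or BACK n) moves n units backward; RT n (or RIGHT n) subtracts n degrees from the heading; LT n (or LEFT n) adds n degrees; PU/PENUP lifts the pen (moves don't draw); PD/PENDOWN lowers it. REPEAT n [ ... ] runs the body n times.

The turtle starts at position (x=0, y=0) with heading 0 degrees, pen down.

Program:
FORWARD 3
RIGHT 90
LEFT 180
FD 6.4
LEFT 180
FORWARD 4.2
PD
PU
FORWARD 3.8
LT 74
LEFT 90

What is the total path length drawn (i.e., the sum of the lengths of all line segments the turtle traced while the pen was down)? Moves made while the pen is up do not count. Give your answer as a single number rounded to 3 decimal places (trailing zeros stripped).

Executing turtle program step by step:
Start: pos=(0,0), heading=0, pen down
FD 3: (0,0) -> (3,0) [heading=0, draw]
RT 90: heading 0 -> 270
LT 180: heading 270 -> 90
FD 6.4: (3,0) -> (3,6.4) [heading=90, draw]
LT 180: heading 90 -> 270
FD 4.2: (3,6.4) -> (3,2.2) [heading=270, draw]
PD: pen down
PU: pen up
FD 3.8: (3,2.2) -> (3,-1.6) [heading=270, move]
LT 74: heading 270 -> 344
LT 90: heading 344 -> 74
Final: pos=(3,-1.6), heading=74, 3 segment(s) drawn

Segment lengths:
  seg 1: (0,0) -> (3,0), length = 3
  seg 2: (3,0) -> (3,6.4), length = 6.4
  seg 3: (3,6.4) -> (3,2.2), length = 4.2
Total = 13.6

Answer: 13.6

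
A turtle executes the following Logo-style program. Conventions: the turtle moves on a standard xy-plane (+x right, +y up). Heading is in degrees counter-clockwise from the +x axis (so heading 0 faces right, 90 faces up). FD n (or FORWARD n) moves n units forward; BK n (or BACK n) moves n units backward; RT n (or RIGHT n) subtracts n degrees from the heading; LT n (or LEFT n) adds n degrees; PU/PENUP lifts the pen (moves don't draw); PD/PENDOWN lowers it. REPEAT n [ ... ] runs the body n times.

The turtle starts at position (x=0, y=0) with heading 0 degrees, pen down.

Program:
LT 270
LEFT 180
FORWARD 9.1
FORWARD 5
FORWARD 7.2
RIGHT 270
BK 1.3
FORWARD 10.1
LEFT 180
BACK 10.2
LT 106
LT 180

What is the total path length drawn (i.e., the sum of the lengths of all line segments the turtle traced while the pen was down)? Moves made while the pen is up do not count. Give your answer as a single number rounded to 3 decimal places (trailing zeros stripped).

Answer: 42.9

Derivation:
Executing turtle program step by step:
Start: pos=(0,0), heading=0, pen down
LT 270: heading 0 -> 270
LT 180: heading 270 -> 90
FD 9.1: (0,0) -> (0,9.1) [heading=90, draw]
FD 5: (0,9.1) -> (0,14.1) [heading=90, draw]
FD 7.2: (0,14.1) -> (0,21.3) [heading=90, draw]
RT 270: heading 90 -> 180
BK 1.3: (0,21.3) -> (1.3,21.3) [heading=180, draw]
FD 10.1: (1.3,21.3) -> (-8.8,21.3) [heading=180, draw]
LT 180: heading 180 -> 0
BK 10.2: (-8.8,21.3) -> (-19,21.3) [heading=0, draw]
LT 106: heading 0 -> 106
LT 180: heading 106 -> 286
Final: pos=(-19,21.3), heading=286, 6 segment(s) drawn

Segment lengths:
  seg 1: (0,0) -> (0,9.1), length = 9.1
  seg 2: (0,9.1) -> (0,14.1), length = 5
  seg 3: (0,14.1) -> (0,21.3), length = 7.2
  seg 4: (0,21.3) -> (1.3,21.3), length = 1.3
  seg 5: (1.3,21.3) -> (-8.8,21.3), length = 10.1
  seg 6: (-8.8,21.3) -> (-19,21.3), length = 10.2
Total = 42.9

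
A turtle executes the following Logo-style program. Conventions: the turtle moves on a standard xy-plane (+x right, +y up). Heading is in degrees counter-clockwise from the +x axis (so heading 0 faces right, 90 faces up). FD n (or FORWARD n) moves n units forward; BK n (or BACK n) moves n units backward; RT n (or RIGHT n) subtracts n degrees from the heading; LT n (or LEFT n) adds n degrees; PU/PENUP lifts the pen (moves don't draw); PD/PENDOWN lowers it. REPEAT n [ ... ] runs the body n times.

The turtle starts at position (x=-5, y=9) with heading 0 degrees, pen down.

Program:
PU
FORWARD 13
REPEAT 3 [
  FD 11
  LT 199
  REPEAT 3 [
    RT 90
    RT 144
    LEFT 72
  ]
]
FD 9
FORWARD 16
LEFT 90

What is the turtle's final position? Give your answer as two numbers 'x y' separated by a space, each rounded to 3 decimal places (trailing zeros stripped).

Executing turtle program step by step:
Start: pos=(-5,9), heading=0, pen down
PU: pen up
FD 13: (-5,9) -> (8,9) [heading=0, move]
REPEAT 3 [
  -- iteration 1/3 --
  FD 11: (8,9) -> (19,9) [heading=0, move]
  LT 199: heading 0 -> 199
  REPEAT 3 [
    -- iteration 1/3 --
    RT 90: heading 199 -> 109
    RT 144: heading 109 -> 325
    LT 72: heading 325 -> 37
    -- iteration 2/3 --
    RT 90: heading 37 -> 307
    RT 144: heading 307 -> 163
    LT 72: heading 163 -> 235
    -- iteration 3/3 --
    RT 90: heading 235 -> 145
    RT 144: heading 145 -> 1
    LT 72: heading 1 -> 73
  ]
  -- iteration 2/3 --
  FD 11: (19,9) -> (22.216,19.519) [heading=73, move]
  LT 199: heading 73 -> 272
  REPEAT 3 [
    -- iteration 1/3 --
    RT 90: heading 272 -> 182
    RT 144: heading 182 -> 38
    LT 72: heading 38 -> 110
    -- iteration 2/3 --
    RT 90: heading 110 -> 20
    RT 144: heading 20 -> 236
    LT 72: heading 236 -> 308
    -- iteration 3/3 --
    RT 90: heading 308 -> 218
    RT 144: heading 218 -> 74
    LT 72: heading 74 -> 146
  ]
  -- iteration 3/3 --
  FD 11: (22.216,19.519) -> (13.097,25.67) [heading=146, move]
  LT 199: heading 146 -> 345
  REPEAT 3 [
    -- iteration 1/3 --
    RT 90: heading 345 -> 255
    RT 144: heading 255 -> 111
    LT 72: heading 111 -> 183
    -- iteration 2/3 --
    RT 90: heading 183 -> 93
    RT 144: heading 93 -> 309
    LT 72: heading 309 -> 21
    -- iteration 3/3 --
    RT 90: heading 21 -> 291
    RT 144: heading 291 -> 147
    LT 72: heading 147 -> 219
  ]
]
FD 9: (13.097,25.67) -> (6.102,20.007) [heading=219, move]
FD 16: (6.102,20.007) -> (-6.332,9.937) [heading=219, move]
LT 90: heading 219 -> 309
Final: pos=(-6.332,9.937), heading=309, 0 segment(s) drawn

Answer: -6.332 9.937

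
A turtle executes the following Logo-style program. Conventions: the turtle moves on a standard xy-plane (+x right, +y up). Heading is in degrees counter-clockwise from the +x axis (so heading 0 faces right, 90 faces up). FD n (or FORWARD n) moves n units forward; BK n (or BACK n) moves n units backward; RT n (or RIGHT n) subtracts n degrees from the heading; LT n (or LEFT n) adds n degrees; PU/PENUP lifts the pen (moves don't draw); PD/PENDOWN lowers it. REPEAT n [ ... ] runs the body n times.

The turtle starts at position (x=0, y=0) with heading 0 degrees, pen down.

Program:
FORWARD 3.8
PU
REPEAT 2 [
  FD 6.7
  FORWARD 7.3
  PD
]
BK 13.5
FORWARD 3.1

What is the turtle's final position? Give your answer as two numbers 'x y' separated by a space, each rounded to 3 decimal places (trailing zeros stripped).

Answer: 21.4 0

Derivation:
Executing turtle program step by step:
Start: pos=(0,0), heading=0, pen down
FD 3.8: (0,0) -> (3.8,0) [heading=0, draw]
PU: pen up
REPEAT 2 [
  -- iteration 1/2 --
  FD 6.7: (3.8,0) -> (10.5,0) [heading=0, move]
  FD 7.3: (10.5,0) -> (17.8,0) [heading=0, move]
  PD: pen down
  -- iteration 2/2 --
  FD 6.7: (17.8,0) -> (24.5,0) [heading=0, draw]
  FD 7.3: (24.5,0) -> (31.8,0) [heading=0, draw]
  PD: pen down
]
BK 13.5: (31.8,0) -> (18.3,0) [heading=0, draw]
FD 3.1: (18.3,0) -> (21.4,0) [heading=0, draw]
Final: pos=(21.4,0), heading=0, 5 segment(s) drawn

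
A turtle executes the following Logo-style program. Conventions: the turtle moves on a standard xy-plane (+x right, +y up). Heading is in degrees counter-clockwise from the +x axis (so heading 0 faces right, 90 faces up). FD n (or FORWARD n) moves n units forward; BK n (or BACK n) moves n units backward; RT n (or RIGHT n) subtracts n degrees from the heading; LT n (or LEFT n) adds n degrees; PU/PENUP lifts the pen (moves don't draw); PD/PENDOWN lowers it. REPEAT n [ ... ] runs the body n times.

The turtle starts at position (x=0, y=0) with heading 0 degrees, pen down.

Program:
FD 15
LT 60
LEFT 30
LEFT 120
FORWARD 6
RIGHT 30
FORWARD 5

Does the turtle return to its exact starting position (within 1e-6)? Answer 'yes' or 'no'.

Executing turtle program step by step:
Start: pos=(0,0), heading=0, pen down
FD 15: (0,0) -> (15,0) [heading=0, draw]
LT 60: heading 0 -> 60
LT 30: heading 60 -> 90
LT 120: heading 90 -> 210
FD 6: (15,0) -> (9.804,-3) [heading=210, draw]
RT 30: heading 210 -> 180
FD 5: (9.804,-3) -> (4.804,-3) [heading=180, draw]
Final: pos=(4.804,-3), heading=180, 3 segment(s) drawn

Start position: (0, 0)
Final position: (4.804, -3)
Distance = 5.664; >= 1e-6 -> NOT closed

Answer: no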